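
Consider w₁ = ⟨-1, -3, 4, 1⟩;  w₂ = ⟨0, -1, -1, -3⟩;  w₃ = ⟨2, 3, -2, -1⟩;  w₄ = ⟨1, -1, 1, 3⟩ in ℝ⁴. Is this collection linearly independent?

Place the vectors as rows of a 4×4 matrix and reduce to echelon form.
The reduction yields 4 nonzero rows, so the rank is 4.
Since rank = 4 (the number of vectors), the set is linearly independent.

linearly independent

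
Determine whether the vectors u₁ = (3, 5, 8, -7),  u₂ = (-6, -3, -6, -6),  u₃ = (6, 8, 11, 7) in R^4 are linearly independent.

Row-reduce the matrix whose columns are u₁, u₂, u₃.
The reduction yields 3 nonzero rows, so the rank is 3.
Since rank = 3 (the number of vectors), the set is linearly independent.

linearly independent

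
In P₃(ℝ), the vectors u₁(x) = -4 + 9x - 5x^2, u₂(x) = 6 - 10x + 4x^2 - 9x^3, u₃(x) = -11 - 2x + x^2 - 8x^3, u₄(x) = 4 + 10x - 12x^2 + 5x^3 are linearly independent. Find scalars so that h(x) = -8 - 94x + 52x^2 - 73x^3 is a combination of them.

h = -4u₁ + 4u₂ + 4u₃ - u₄

Take coordinate vectors relative to {1, x, …, x^3}.
Set up the augmented matrix [u₁ | u₂ | u₃ | u₄ | h] and row-reduce.
Back-substitution yields (α₁, …, α₄) = (-4, 4, 4, -1).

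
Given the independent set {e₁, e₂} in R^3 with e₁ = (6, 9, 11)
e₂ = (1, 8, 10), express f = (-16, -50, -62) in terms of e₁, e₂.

f = -2e₁ - 4e₂

Solve the system with e₁, e₂ as columns and f as the right-hand side.
Row-reducing the augmented matrix gives the unique coefficients (α₁, α₂) = (-2, -4).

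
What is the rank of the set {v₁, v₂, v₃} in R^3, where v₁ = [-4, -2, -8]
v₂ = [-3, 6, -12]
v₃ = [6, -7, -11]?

rank 3

Form the matrix with v₁, v₂, v₃ as columns and reduce.
There are 3 pivot columns, so rank = 3.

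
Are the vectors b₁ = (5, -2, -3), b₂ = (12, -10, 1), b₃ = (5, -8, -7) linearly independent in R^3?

Row-reduce the matrix whose columns are b₁, b₂, b₃.
The reduction yields 3 nonzero rows, so the rank is 3.
Since rank = 3 (the number of vectors), the set is linearly independent.

linearly independent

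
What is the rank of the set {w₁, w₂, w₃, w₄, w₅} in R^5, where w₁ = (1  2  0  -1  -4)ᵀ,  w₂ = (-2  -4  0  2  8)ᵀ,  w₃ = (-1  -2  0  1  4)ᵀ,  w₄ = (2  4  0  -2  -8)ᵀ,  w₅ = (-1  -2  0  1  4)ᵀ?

1

Row-reduce the 5×5 matrix with these as rows.
There is 1 pivot column, so rank = 1.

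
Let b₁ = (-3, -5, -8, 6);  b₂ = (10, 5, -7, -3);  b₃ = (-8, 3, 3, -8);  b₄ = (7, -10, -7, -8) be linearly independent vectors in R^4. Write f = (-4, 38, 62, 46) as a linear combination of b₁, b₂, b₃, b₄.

f = -4b₁ - 2b₂ - 4b₃ - 4b₄

Solve the system with b₁, b₂, b₃, b₄ as columns and f as the right-hand side.
Row-reducing the augmented matrix gives the unique coefficients (a₁, …, a₄) = (-4, -2, -4, -4).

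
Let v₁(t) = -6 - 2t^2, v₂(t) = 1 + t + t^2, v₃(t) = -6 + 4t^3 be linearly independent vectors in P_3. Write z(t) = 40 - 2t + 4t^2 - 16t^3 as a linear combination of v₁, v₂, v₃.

Identify each element with its coordinate vector in ℝ⁴ via {1, t, …, t^3}.
Solve the system with v₁, v₂, v₃ as columns and z as the right-hand side.
Back-substitution yields (α₁, α₂, α₃) = (-3, -2, -4).

z = -3v₁ - 2v₂ - 4v₃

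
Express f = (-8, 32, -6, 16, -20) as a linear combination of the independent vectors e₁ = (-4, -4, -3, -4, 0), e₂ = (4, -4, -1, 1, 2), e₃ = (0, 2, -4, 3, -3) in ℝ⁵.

f = -2e₁ - 4e₂ + 4e₃

Since e₁, e₂, e₃ are independent, the coefficients expressing f are uniquely determined by a linear system.
Back-substitution yields (c₁, c₂, c₃) = (-2, -4, 4).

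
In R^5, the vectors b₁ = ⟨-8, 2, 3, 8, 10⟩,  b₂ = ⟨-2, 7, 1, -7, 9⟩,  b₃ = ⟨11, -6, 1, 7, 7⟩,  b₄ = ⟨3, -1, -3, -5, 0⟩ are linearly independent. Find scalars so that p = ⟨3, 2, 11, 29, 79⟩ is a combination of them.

p = 4b₁ + 2b₂ + 3b₃ + 2b₄

Since b₁, b₂, b₃, b₄ are independent, the coefficients expressing p are uniquely determined by a linear system.
The system has the unique solution (c₁, …, c₄) = (4, 2, 3, 2).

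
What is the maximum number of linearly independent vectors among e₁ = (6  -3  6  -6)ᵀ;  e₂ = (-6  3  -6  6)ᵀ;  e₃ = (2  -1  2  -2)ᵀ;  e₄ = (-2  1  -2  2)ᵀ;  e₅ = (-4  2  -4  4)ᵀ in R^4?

1

Apply Gaussian elimination to the matrix whose rows are e₁, e₂, e₃, e₄, e₅.
Exactly 1 pivot survives; hence the rank is 1.
(With 5 elements in a 4-dimensional space the rank is at most 4.)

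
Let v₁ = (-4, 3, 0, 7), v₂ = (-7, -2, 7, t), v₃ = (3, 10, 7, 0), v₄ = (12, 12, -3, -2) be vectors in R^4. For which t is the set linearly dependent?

t = 12/7

Dependence holds iff the 4×4 matrix [v₁ v₂ v₃ v₄] is singular.
The determinant works out to 735*t - 1260.
Solving 735*t - 1260 = 0 yields t = 12/7.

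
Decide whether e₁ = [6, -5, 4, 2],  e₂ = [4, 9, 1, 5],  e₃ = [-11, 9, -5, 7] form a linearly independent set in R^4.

linearly independent

Place the vectors as rows of a 3×4 matrix and reduce to echelon form.
The reduction yields 3 nonzero rows, so the rank is 3.
Since rank = 3 (the number of vectors), the set is linearly independent.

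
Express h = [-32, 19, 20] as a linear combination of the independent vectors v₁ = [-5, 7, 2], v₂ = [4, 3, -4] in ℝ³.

h = 4v₁ - 3v₂

Write h = α₁v₁ + α₂v₂ and equate components.
Back-substitution yields (α₁, α₂) = (4, -3).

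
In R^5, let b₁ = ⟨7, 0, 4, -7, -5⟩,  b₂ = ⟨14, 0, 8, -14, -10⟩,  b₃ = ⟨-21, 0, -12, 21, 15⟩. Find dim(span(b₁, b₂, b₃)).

Row-reduce the 3×5 matrix with these as rows.
Reduction leaves 1 leading entry, giving rank 1.

1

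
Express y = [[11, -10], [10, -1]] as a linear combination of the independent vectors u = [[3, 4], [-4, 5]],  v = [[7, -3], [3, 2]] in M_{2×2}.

Identify each element with its coordinate vector in ℝ⁴ via {E₁₁, E₁₂, E₂₁, E₂₂}.
Solve the system with u, v as columns and y as the right-hand side.
Back-substitution yields (a₁, a₂) = (-1, 2).

y = -u + 2v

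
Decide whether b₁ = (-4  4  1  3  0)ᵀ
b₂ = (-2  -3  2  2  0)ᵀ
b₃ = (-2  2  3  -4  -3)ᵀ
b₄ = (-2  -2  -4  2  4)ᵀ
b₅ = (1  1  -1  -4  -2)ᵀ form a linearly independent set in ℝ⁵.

linearly independent

Form the 5×5 matrix with these as columns; its determinant is 876.
A nonzero determinant means the columns are linearly independent.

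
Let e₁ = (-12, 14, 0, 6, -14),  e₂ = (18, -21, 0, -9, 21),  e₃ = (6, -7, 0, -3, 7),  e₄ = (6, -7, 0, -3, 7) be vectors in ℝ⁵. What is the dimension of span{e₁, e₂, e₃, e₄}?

dim = 1

Form the matrix with e₁, e₂, e₃, e₄ as columns and reduce.
There is 1 pivot column, so rank = 1.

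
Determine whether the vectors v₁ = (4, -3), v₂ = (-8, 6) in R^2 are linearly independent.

One vector is a scalar multiple of another, so the set is dependent.

linearly dependent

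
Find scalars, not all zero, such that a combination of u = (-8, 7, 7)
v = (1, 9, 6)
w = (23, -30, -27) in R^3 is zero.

3u + v + w = 0

Row-reduce the matrix with u, v, w as columns; the null space gives the coefficients.
A generator of the null space is (3, 1, 1).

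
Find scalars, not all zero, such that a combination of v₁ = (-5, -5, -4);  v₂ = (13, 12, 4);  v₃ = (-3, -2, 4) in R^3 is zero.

2v₁ + v₂ + v₃ = 0

Row-reduce the matrix with v₁, v₂, v₃ as columns; the null space gives the coefficients.
The free variable yields coefficients (2, 1, 1) (any nonzero multiple also works).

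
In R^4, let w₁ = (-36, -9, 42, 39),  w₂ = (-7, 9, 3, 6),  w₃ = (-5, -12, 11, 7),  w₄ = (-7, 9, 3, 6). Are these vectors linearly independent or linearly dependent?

linearly dependent

Place the vectors as rows of a 4×4 matrix and reduce to echelon form.
The reduction yields 2 nonzero rows, so the rank is 2.
Since rank 2 < 4, the set is linearly dependent.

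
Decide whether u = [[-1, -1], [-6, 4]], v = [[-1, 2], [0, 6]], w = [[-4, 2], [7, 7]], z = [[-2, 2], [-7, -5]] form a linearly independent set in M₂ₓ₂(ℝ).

linearly independent

Take coordinates with respect to the standard basis {E₁₁, E₁₂, E₂₁, E₂₂}.
Place the vectors as rows of a 4×4 matrix and reduce to echelon form.
The reduction yields 4 nonzero rows, so the rank is 4.
Since rank = 4 (the number of vectors), the set is linearly independent.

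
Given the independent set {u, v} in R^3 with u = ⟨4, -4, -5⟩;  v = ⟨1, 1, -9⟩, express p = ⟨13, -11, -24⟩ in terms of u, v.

p = 3u + v

Since u, v are independent, the coefficients expressing p are uniquely determined by a linear system.
The system has the unique solution (a₁, a₂) = (3, 1).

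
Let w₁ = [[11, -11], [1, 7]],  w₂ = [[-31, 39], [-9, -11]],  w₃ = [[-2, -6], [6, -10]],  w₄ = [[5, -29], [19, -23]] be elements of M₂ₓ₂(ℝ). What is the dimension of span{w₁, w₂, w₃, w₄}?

Represent each element by its coordinate vector in ℝ⁴.
Apply Gaussian elimination to the matrix whose rows are w₁, w₂, w₃, w₄.
The echelon form has 2 nonzero rows, so the rank is 2.

dim = 2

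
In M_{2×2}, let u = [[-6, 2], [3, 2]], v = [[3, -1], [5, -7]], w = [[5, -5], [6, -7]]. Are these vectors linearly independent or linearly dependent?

Write each element as a coordinate vector in ℝ⁴ using {E₁₁, E₁₂, E₂₁, E₂₂}.
Place the vectors as rows of a 3×4 matrix and reduce to echelon form.
The reduction yields 3 nonzero rows, so the rank is 3.
Since rank = 3 (the number of vectors), the set is linearly independent.

linearly independent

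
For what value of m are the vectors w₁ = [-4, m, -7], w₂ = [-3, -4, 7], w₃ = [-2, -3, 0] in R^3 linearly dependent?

m = -13/2

Place the vectors as rows of a 3×3 matrix; dependence ⇔ determinant zero.
Expanding, det = -14*m - 91.
This vanishes exactly when m = -13/2.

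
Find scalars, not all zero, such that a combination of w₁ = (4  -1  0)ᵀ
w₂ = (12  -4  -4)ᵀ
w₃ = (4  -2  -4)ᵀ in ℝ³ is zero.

2w₁ - w₂ + w₃ = 0

Write the vectors as columns of a matrix and find a nonzero vector in its null space.
A generator of the null space is (2, -1, 1).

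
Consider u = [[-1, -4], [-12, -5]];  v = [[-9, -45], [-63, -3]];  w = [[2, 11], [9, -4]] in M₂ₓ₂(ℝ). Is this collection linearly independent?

linearly dependent

Write each element as a coordinate vector in ℝ⁴ using {E₁₁, E₁₂, E₂₁, E₂₂}.
Place the vectors as rows of a 3×4 matrix and reduce to echelon form.
The reduction yields 2 nonzero rows, so the rank is 2.
Since rank 2 < 3, the set is linearly dependent.
Indeed 3u - v - 3w = 0.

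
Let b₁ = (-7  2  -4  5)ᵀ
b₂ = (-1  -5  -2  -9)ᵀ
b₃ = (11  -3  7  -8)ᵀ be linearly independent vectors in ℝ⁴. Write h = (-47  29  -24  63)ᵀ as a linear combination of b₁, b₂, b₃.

h = 4b₁ - 3b₂ - 2b₃

Set up the augmented matrix [b₁ | b₂ | b₃ | h] and row-reduce.
The system has the unique solution (c₁, c₂, c₃) = (4, -3, -2).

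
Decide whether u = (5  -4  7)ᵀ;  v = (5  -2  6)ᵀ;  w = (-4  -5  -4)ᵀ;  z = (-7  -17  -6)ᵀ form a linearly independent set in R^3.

linearly dependent

There are 4 vectors in a 3-dimensional space, so they cannot be linearly independent.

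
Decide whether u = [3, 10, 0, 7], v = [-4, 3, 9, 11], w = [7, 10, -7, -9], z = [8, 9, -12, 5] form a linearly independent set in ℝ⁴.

Row-reduce the matrix whose columns are u, v, w, z.
The reduction yields 4 nonzero rows, so the rank is 4.
Since rank = 4 (the number of vectors), the set is linearly independent.

linearly independent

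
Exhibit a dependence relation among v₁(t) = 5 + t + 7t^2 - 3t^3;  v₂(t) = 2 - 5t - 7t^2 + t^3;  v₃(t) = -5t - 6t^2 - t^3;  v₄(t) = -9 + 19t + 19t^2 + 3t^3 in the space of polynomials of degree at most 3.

Pass to coordinate vectors relative to the basis {1, t, …, t^3}.
Solve the homogeneous system with v₁, v₂, v₃, v₄ as columns by row-reducing the coefficient matrix.
The free variable yields coefficients (1, 2, 2, 1) (any nonzero multiple also works).

v₁ + 2v₂ + 2v₃ + v₄ = 0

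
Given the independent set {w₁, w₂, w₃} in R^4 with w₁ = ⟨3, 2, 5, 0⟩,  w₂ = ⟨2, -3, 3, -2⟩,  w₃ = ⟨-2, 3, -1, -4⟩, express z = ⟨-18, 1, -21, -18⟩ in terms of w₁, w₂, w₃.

Since w₁, w₂, w₃ are independent, the coefficients expressing z are uniquely determined by a linear system.
The system has the unique solution (a₁, a₂, a₃) = (-4, 1, 4).

z = -4w₁ + w₂ + 4w₃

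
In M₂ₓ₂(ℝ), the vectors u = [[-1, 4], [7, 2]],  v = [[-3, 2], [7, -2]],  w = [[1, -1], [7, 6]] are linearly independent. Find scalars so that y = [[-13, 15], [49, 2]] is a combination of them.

y = 2u + 4v + w

Identify each element with its coordinate vector in ℝ⁴ via {E₁₁, E₁₂, E₂₁, E₂₂}.
Solve the system with u, v, w as columns and y as the right-hand side.
Row-reducing the augmented matrix gives the unique coefficients (c₁, c₂, c₃) = (2, 4, 1).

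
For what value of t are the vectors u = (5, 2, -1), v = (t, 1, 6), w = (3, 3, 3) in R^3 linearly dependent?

Place the vectors as rows of a 3×3 matrix; dependence ⇔ determinant zero.
Cofactor expansion gives det = -9*t - 36.
Setting this to zero gives t = -4.

t = -4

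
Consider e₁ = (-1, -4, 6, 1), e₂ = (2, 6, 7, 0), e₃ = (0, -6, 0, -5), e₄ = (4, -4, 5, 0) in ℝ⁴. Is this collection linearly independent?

The matrix [e₁|e₂|e₃|e₄] has determinant -1718.
A nonzero determinant means the columns are linearly independent.

linearly independent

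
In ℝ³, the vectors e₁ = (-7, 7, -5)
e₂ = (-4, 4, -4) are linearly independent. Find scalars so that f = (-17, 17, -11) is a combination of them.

f = 3e₁ - e₂

Set up the augmented matrix [e₁ | e₂ | f] and row-reduce.
Row-reducing the augmented matrix gives the unique coefficients (c₁, c₂) = (3, -1).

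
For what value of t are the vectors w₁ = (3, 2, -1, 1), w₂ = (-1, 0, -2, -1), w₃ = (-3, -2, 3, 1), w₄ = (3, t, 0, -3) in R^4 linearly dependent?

t = 0

The set is linearly dependent precisely when det[w₁; w₂; w₃; w₄] = 0.
The determinant works out to -10*t.
This vanishes exactly when t = 0.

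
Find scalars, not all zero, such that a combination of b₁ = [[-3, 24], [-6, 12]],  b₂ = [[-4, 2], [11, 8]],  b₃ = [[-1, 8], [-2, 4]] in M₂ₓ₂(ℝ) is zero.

Take coordinates with respect to {E₁₁, E₁₂, E₂₁, E₂₂}.
Write the vectors as columns of a matrix and find a nonzero vector in its null space.
A generator of the null space is (1, 0, -3).

b₁ - 3b₃ = 0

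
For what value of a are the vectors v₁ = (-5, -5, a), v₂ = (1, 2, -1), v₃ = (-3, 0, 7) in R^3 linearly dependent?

a = 25/3

Place the vectors as rows of a 3×3 matrix; dependence ⇔ determinant zero.
Cofactor expansion gives det = 6*a - 50.
Solving 6*a - 50 = 0 yields a = 25/3.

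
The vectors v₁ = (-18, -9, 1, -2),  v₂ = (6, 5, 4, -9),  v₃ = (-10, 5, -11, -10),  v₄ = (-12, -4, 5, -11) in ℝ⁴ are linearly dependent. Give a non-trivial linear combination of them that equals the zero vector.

Solve the homogeneous system with v₁, v₂, v₃, v₄ as columns by row-reducing the coefficient matrix.
The free variable yields coefficients (1, 1, 0, -1) (any nonzero multiple also works).

v₁ + v₂ - v₄ = 0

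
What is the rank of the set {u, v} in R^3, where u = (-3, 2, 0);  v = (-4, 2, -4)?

2

Apply Gaussian elimination to the matrix whose rows are u, v.
Reduction leaves 2 leading entries, giving rank 2.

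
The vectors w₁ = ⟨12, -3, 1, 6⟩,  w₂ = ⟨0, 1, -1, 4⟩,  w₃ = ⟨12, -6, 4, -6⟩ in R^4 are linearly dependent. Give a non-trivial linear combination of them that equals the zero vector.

w₁ - 3w₂ - w₃ = 0

Row-reduce the matrix with w₁, w₂, w₃ as columns; the null space gives the coefficients.
The free variable yields coefficients (1, -3, -1) (any nonzero multiple also works).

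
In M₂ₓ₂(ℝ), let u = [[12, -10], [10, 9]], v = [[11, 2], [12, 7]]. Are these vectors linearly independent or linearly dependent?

Write each element as a coordinate vector in ℝ⁴ using {E₁₁, E₁₂, E₂₁, E₂₂}.
Place the vectors as rows of a 2×4 matrix and reduce to echelon form.
The reduction yields 2 nonzero rows, so the rank is 2.
Since rank = 2 (the number of vectors), the set is linearly independent.

linearly independent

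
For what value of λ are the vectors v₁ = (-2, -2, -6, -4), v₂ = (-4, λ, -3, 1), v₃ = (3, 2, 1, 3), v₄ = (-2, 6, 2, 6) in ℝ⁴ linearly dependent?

Place the vectors as rows of a 4×4 matrix; dependence ⇔ determinant zero.
Cofactor expansion gives det = 112*λ - 308.
This vanishes exactly when λ = 11/4.

λ = 11/4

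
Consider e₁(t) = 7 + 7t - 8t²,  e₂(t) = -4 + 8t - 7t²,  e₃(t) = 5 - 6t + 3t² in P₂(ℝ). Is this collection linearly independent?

Write each element as a coordinate vector in ℝ³ using {1, t, t²}.
Row-reduce the matrix whose columns are e₁, e₂, e₃.
The reduction yields 3 nonzero rows, so the rank is 3.
Since rank = 3 (the number of vectors), the set is linearly independent.

linearly independent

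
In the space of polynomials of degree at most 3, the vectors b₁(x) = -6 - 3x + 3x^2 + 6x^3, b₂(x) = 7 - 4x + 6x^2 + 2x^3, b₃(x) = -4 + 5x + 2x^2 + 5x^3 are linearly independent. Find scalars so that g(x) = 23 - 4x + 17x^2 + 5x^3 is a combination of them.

Work in coordinates with respect to the standard basis {1, x, …, x^3}.
Solve the system with b₁, b₂, b₃ as columns and g as the right-hand side.
The system has the unique solution (α₁, α₂, α₃) = (-1, 3, 1).

g = -b₁ + 3b₂ + b₃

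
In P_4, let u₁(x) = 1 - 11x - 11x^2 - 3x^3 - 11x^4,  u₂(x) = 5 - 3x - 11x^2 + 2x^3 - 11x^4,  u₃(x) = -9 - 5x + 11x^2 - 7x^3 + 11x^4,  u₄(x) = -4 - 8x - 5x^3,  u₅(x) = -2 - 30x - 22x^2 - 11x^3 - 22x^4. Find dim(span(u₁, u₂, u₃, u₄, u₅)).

2

Pass to coordinate vectors with respect to the basis {1, x, …, x^4}.
Put the 5×5 matrix [u₁|u₂|u₃|u₄|u₅] into echelon form.
The echelon form has 2 nonzero rows, so the rank is 2.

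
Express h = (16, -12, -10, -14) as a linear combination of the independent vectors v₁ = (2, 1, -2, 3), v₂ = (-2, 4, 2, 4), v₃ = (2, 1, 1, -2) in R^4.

h = 2v₁ - 4v₂ + 2v₃

Set up the augmented matrix [v₁ | v₂ | v₃ | h] and row-reduce.
Row-reducing the augmented matrix gives the unique coefficients (c₁, c₂, c₃) = (2, -4, 2).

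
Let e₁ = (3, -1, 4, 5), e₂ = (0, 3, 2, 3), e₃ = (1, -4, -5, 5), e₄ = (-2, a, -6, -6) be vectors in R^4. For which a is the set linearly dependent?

a = -36/11

The set is linearly dependent precisely when det[e₁; e₂; e₃; e₄] = 0.
Expanding, det = 77*a + 252.
Solving 77*a + 252 = 0 yields a = -36/11.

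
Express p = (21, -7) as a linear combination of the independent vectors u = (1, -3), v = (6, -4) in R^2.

p = -3u + 4v

Set up the augmented matrix [u | v | p] and row-reduce.
Row-reducing the augmented matrix gives the unique coefficients (α₁, α₂) = (-3, 4).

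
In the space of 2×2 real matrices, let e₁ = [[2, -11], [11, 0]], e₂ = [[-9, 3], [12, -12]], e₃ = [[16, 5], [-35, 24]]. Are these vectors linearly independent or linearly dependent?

Write each element as a coordinate vector in ℝ⁴ using {E₁₁, E₁₂, E₂₁, E₂₂}.
Place the vectors as rows of a 3×4 matrix and reduce to echelon form.
The reduction yields 2 nonzero rows, so the rank is 2.
Since rank 2 < 3, the set is linearly dependent.

linearly dependent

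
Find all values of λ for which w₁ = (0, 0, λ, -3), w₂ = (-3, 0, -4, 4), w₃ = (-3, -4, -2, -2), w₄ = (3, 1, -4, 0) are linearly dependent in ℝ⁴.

λ = 9

Place the vectors as rows of a 4×4 matrix; dependence ⇔ determinant zero.
Expanding, det = 30*λ - 270.
Setting this to zero gives λ = 9.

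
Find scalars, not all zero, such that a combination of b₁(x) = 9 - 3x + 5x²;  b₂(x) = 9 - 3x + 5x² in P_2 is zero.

Pass to coordinate vectors relative to the basis {1, x, x²}.
Write the vectors as columns of a matrix and find a nonzero vector in its null space.
One solution (up to scaling) is (1, -1).

b₁ - b₂ = 0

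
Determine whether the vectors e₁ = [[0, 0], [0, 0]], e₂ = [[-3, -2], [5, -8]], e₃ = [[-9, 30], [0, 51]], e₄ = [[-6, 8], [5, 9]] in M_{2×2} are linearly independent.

linearly dependent

Take coordinates with respect to the standard basis {E₁₁, E₁₂, E₂₁, E₂₂}.
One of the vectors is the zero vector, so the set is linearly dependent.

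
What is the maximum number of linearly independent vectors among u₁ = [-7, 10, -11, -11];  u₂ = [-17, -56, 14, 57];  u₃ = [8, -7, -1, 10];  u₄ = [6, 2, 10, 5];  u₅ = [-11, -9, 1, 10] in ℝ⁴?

Row-reduce the 5×4 matrix with these as rows.
There are 4 pivot columns, so rank = 4.
(With 5 elements in a 4-dimensional space the rank is at most 4.)

4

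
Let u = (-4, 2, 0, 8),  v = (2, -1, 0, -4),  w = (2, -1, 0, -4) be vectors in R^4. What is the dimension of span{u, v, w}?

Put the 4×3 matrix [u|v|w] into echelon form.
Reduction leaves 1 leading entry, giving rank 1.

dim = 1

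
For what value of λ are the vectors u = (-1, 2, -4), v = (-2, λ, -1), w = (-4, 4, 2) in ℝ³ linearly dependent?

Place the vectors as rows of a 3×3 matrix; dependence ⇔ determinant zero.
Expanding, det = 44 - 18*λ.
Solving 44 - 18*λ = 0 yields λ = 22/9.

λ = 22/9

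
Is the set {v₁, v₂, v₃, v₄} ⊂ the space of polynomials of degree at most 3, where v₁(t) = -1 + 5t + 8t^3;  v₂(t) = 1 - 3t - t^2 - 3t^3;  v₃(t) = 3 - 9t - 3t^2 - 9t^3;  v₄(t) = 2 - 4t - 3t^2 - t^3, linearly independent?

linearly dependent

Write each element as a coordinate vector in ℝ⁴ using {1, t, …, t^3}.
One vector is a scalar multiple of another, so the set is dependent.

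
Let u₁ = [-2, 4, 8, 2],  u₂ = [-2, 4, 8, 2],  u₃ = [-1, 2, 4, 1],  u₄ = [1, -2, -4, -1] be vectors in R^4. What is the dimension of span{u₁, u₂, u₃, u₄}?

dim = 1

Put the 4×4 matrix [u₁|u₂|u₃|u₄] into echelon form.
Reduction leaves 1 leading entry, giving rank 1.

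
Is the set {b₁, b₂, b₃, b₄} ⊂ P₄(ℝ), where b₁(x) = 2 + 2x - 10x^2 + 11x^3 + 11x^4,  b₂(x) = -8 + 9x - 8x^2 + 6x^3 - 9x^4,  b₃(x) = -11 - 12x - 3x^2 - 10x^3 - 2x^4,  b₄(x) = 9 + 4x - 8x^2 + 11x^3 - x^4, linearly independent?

Write each element as a coordinate vector in ℝ⁵ using {1, x, …, x^4}.
Place the vectors as rows of a 4×5 matrix and reduce to echelon form.
The reduction yields 4 nonzero rows, so the rank is 4.
Since rank = 4 (the number of vectors), the set is linearly independent.

linearly independent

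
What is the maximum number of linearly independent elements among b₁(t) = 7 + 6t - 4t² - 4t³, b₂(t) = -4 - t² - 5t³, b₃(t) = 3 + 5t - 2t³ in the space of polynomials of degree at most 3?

Use coordinates relative to {1, t, …, t³}.
Row-reduce the 3×4 matrix with these as rows.
The echelon form has 3 nonzero rows, so the rank is 3.

3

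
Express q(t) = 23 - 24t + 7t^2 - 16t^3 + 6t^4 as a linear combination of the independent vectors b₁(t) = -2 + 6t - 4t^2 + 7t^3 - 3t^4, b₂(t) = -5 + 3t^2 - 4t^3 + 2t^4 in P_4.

q = -4b₁ - 3b₂

Take coordinate vectors relative to {1, t, …, t^4}.
Set up the augmented matrix [b₁ | b₂ | q] and row-reduce.
Back-substitution yields (c₁, c₂) = (-4, -3).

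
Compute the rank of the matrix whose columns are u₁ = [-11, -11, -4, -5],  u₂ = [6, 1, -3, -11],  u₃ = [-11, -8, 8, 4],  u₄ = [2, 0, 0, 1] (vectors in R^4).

rank 4

Apply Gaussian elimination to the matrix whose rows are u₁, u₂, u₃, u₄.
There are 4 pivot columns, so rank = 4.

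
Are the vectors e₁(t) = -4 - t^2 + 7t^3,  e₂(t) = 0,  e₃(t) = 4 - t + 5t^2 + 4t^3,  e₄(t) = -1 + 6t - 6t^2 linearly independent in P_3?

Write each element as a coordinate vector in ℝ⁴ using {1, t, …, t^3}.
One of the vectors is the zero vector, so the set is linearly dependent.

linearly dependent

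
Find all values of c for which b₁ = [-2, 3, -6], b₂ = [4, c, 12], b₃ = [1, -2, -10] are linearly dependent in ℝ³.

The set is linearly dependent precisely when det[b₁; b₂; b₃] = 0.
Cofactor expansion gives det = 26*c + 156.
Solving 26*c + 156 = 0 yields c = -6.

c = -6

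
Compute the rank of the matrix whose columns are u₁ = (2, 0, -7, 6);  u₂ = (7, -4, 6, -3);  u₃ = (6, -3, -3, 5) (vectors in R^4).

rank 3

Apply Gaussian elimination to the matrix whose rows are u₁, u₂, u₃.
Exactly 3 pivots survive; hence the rank is 3.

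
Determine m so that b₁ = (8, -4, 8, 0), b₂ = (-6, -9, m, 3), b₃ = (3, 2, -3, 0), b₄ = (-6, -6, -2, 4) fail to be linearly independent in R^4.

Dependence holds iff the 4×4 matrix [b₁ b₂ b₃ b₄] is singular.
Cofactor expansion gives det = 672 - 112*m.
Solving 672 - 112*m = 0 yields m = 6.

m = 6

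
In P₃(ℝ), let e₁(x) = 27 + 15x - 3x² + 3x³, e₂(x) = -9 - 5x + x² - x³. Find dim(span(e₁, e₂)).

Use coordinates relative to {1, x, …, x³}.
Put the 4×2 matrix [e₁|e₂] into echelon form.
The echelon form has 1 nonzero row, so the rank is 1.

1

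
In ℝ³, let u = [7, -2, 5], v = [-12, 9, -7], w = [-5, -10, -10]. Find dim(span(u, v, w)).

Apply Gaussian elimination to the matrix whose rows are u, v, w.
Reduction leaves 3 leading entries, giving rank 3.

dim = 3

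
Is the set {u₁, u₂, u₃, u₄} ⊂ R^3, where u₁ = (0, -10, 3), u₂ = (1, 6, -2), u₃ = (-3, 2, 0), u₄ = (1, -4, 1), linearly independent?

linearly dependent

There are 4 vectors in a 3-dimensional space, so they cannot be linearly independent.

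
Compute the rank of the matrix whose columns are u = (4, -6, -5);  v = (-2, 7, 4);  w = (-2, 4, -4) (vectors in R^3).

Form the matrix with u, v, w as columns and reduce.
There are 3 pivot columns, so rank = 3.

3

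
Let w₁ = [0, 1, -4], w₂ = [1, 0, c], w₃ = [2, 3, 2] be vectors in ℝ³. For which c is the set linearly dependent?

Place the vectors as rows of a 3×3 matrix; dependence ⇔ determinant zero.
Expanding, det = 2*c - 14.
Solving 2*c - 14 = 0 yields c = 7.

c = 7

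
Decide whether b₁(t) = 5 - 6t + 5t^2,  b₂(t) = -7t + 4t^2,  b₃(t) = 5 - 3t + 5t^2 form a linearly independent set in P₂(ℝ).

linearly independent

Take coordinates with respect to the standard basis {1, t, t^2}.
Form the 3×3 matrix with these as columns; its determinant is -60.
A nonzero determinant means the columns are linearly independent.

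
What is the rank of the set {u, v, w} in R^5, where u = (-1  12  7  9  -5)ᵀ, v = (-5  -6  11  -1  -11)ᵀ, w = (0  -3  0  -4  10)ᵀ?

Put the 5×3 matrix [u|v|w] into echelon form.
The echelon form has 3 nonzero rows, so the rank is 3.

rank 3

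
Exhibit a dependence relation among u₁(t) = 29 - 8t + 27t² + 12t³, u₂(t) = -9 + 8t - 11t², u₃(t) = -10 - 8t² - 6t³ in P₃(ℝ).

Take coordinates with respect to {1, t, …, t³}.
Write the vectors as columns of a matrix and find a nonzero vector in its null space.
The free variable yields coefficients (1, 1, 2) (any nonzero multiple also works).

u₁ + u₂ + 2u₃ = 0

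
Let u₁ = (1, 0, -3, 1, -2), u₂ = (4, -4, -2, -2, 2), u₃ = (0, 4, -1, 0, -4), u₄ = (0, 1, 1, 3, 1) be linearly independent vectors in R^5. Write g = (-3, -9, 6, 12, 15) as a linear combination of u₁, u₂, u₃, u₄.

Since u₁, u₂, u₃, u₄ are independent, the coefficients expressing g are uniquely determined by a linear system.
Back-substitution yields (α₁, …, α₄) = (1, -1, -4, 3).

g = u₁ - u₂ - 4u₃ + 3u₄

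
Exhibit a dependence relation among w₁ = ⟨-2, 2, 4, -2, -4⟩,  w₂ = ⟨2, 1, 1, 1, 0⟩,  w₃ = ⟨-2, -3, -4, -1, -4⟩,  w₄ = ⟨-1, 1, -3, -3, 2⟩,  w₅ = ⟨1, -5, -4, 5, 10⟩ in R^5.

Set up α₁w₁ + … + α₅w₅ = 0 and solve the homogeneous system.
A generator of the null space is (2, 3, 1, 1, 1).

2w₁ + 3w₂ + w₃ + w₄ + w₅ = 0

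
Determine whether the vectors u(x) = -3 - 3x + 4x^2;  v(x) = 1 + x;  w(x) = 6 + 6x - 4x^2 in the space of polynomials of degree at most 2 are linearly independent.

linearly dependent

Write each element as a coordinate vector in ℝ³ using {1, x, x^2}.
Place the vectors as rows of a 3×3 matrix and reduce to echelon form.
The reduction yields 2 nonzero rows, so the rank is 2.
Since rank 2 < 3, the set is linearly dependent.
Indeed u - 3v + w = 0.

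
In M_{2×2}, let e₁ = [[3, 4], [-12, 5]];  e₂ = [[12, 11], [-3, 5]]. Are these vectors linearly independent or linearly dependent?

Take coordinates with respect to the standard basis {E₁₁, E₁₂, E₂₁, E₂₂}.
Place the vectors as rows of a 2×4 matrix and reduce to echelon form.
The reduction yields 2 nonzero rows, so the rank is 2.
Since rank = 2 (the number of vectors), the set is linearly independent.

linearly independent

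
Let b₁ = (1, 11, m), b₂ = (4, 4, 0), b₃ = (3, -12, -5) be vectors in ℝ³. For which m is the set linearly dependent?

The vectors are dependent exactly when the determinant of the matrix with rows b₁, b₂, b₃ vanishes.
Expanding, det = 200 - 60*m.
This vanishes exactly when m = 10/3.

m = 10/3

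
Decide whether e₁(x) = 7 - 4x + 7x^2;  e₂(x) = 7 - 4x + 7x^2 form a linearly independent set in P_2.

linearly dependent

Write each element as a coordinate vector in ℝ³ using {1, x, x^2}.
Two of the vectors are equal, giving an immediate dependence.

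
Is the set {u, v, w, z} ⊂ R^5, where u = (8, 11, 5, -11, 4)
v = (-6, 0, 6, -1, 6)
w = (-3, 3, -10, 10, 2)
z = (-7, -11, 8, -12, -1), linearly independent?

linearly independent

Place the vectors as rows of a 4×5 matrix and reduce to echelon form.
The reduction yields 4 nonzero rows, so the rank is 4.
Since rank = 4 (the number of vectors), the set is linearly independent.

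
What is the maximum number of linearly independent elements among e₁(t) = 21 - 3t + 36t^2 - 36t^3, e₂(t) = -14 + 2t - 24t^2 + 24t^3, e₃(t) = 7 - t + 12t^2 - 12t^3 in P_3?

Represent each element by its coordinate vector in ℝ⁴.
Row-reduce the 3×4 matrix with these as rows.
Reduction leaves 1 leading entry, giving rank 1.

1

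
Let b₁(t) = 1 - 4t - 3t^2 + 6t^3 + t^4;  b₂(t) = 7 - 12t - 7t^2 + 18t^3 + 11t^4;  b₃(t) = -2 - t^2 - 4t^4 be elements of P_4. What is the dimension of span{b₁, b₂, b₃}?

2

Represent each element by its coordinate vector in ℝ⁵.
Apply Gaussian elimination to the matrix whose rows are b₁, b₂, b₃.
The echelon form has 2 nonzero rows, so the rank is 2.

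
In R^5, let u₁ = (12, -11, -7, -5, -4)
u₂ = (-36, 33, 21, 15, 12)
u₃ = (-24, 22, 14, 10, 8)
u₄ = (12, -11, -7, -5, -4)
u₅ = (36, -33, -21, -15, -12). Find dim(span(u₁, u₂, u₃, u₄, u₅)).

Apply Gaussian elimination to the matrix whose rows are u₁, u₂, u₃, u₄, u₅.
The echelon form has 1 nonzero row, so the rank is 1.

dim = 1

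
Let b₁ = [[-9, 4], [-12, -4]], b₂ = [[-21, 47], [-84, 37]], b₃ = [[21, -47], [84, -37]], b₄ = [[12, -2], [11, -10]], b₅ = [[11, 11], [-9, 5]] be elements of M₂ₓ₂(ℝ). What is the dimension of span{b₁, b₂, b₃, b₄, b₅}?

3

Represent each element by its coordinate vector in ℝ⁴.
Form the matrix with b₁, b₂, b₃, b₄, b₅ as columns and reduce.
The echelon form has 3 nonzero rows, so the rank is 3.
(With 5 elements in a 4-dimensional space the rank is at most 4.)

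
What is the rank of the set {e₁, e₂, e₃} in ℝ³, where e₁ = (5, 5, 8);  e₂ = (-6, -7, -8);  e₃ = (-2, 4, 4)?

3

Put the 3×3 matrix [e₁|e₂|e₃] into echelon form.
The echelon form has 3 nonzero rows, so the rank is 3.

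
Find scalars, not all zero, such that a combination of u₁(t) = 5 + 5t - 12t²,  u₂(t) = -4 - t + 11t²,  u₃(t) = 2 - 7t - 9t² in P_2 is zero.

Pass to coordinate vectors relative to the basis {1, t, t²}.
Solve the homogeneous system with u₁, u₂, u₃ as columns by row-reducing the coefficient matrix.
One solution (up to scaling) is (2, 3, 1).

2u₁ + 3u₂ + u₃ = 0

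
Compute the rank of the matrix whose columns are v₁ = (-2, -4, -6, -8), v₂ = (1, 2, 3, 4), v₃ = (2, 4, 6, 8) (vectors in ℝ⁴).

1

Apply Gaussian elimination to the matrix whose rows are v₁, v₂, v₃.
Exactly 1 pivot survives; hence the rank is 1.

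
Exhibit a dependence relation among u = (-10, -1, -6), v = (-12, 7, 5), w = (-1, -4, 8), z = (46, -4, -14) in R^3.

2u + 2v + 2w + z = 0

Write the vectors as columns of a matrix and find a nonzero vector in its null space.
The free variable yields coefficients (2, 2, 2, 1) (any nonzero multiple also works).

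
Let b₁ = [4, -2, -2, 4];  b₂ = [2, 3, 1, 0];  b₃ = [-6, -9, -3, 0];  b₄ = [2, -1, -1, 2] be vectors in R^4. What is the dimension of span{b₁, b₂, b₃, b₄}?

Put the 4×4 matrix [b₁|b₂|b₃|b₄] into echelon form.
Reduction leaves 2 leading entries, giving rank 2.

2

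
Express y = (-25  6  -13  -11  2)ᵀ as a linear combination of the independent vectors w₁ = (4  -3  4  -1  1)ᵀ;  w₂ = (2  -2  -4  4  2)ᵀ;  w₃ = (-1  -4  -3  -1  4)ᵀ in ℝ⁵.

y = -4w₁ - 3w₂ + 3w₃

Solve the system with w₁, w₂, w₃ as columns and y as the right-hand side.
Row-reducing the augmented matrix gives the unique coefficients (c₁, c₂, c₃) = (-4, -3, 3).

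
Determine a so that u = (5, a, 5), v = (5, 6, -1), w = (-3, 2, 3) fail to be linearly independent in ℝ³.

a = 20

Dependence holds iff the 3×3 matrix [u v w] is singular.
Expanding, det = 240 - 12*a.
This vanishes exactly when a = 20.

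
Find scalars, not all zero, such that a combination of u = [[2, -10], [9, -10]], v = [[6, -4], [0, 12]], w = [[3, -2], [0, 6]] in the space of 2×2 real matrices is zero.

v - 2w = 0

Take coordinates with respect to {E₁₁, E₁₂, E₂₁, E₂₂}.
Set up α₁u + … + α₃w = 0 and solve the homogeneous system.
One solution (up to scaling) is (0, 1, -2).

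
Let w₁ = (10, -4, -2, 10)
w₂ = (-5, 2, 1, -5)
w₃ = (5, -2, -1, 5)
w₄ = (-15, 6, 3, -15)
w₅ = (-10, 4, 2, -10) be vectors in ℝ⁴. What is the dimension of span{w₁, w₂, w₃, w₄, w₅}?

dim = 1

Put the 4×5 matrix [w₁|w₂|w₃|w₄|w₅] into echelon form.
Exactly 1 pivot survives; hence the rank is 1.
(With 5 elements in a 4-dimensional space the rank is at most 4.)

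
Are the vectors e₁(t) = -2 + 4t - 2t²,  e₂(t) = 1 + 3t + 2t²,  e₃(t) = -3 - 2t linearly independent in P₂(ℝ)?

Write each element as a coordinate vector in ℝ³ using {1, t, t²}.
The matrix [e₁|e₂|e₃] has determinant -46.
A nonzero determinant means the columns are linearly independent.

linearly independent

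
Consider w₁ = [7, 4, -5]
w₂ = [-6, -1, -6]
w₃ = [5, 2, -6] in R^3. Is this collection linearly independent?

Place the vectors as rows of a 3×3 matrix and reduce to echelon form.
The reduction yields 3 nonzero rows, so the rank is 3.
Since rank = 3 (the number of vectors), the set is linearly independent.

linearly independent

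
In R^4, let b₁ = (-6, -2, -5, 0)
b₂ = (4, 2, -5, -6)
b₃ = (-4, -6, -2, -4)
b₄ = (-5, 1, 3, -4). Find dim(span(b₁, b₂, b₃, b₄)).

4

Put the 4×4 matrix [b₁|b₂|b₃|b₄] into echelon form.
Reduction leaves 4 leading entries, giving rank 4.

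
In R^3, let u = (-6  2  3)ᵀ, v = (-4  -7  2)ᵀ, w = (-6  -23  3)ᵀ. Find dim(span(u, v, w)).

2

Form the matrix with u, v, w as columns and reduce.
The echelon form has 2 nonzero rows, so the rank is 2.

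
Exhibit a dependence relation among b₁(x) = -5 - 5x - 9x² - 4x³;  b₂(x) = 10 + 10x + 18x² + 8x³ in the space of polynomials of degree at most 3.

Write each element as a vector in ℝ⁴ using {1, x, …, x³}.
Write the vectors as columns of a matrix and find a nonzero vector in its null space.
The free variable yields coefficients (2, 1) (any nonzero multiple also works).

2b₁ + b₂ = 0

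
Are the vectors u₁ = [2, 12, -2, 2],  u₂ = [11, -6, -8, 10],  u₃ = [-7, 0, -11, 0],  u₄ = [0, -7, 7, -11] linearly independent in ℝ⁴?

Row-reduce the matrix whose columns are u₁, u₂, u₃, u₄.
The reduction yields 4 nonzero rows, so the rank is 4.
Since rank = 4 (the number of vectors), the set is linearly independent.

linearly independent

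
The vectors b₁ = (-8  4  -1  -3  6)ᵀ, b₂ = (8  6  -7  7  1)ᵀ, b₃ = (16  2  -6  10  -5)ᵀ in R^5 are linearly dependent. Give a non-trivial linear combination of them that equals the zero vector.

b₁ - b₂ + b₃ = 0

Row-reduce the matrix with b₁, b₂, b₃ as columns; the null space gives the coefficients.
The free variable yields coefficients (1, -1, 1) (any nonzero multiple also works).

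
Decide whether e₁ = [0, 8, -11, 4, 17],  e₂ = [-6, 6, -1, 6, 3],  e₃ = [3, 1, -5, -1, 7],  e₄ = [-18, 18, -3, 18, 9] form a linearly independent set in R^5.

linearly dependent

One vector is a scalar multiple of another, so the set is dependent.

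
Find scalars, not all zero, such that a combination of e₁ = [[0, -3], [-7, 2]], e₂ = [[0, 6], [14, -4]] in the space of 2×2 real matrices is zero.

Pass to coordinate vectors relative to the basis {E₁₁, E₁₂, E₂₁, E₂₂}.
Write the vectors as columns of a matrix and find a nonzero vector in its null space.
A generator of the null space is (2, 1).

2e₁ + e₂ = 0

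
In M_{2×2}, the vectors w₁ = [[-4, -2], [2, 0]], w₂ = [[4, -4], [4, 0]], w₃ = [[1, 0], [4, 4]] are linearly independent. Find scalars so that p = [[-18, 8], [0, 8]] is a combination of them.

Take coordinate vectors relative to {E₁₁, E₁₂, E₂₁, E₂₂}.
Write p = c₁w₁ + … + c₃w₃ and equate components.
Back-substitution yields (c₁, c₂, c₃) = (2, -3, 2).

p = 2w₁ - 3w₂ + 2w₃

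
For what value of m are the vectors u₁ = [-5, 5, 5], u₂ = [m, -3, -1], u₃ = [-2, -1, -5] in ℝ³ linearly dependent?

m = 9/2

Place the vectors as rows of a 3×3 matrix; dependence ⇔ determinant zero.
Cofactor expansion gives det = 20*m - 90.
This vanishes exactly when m = 9/2.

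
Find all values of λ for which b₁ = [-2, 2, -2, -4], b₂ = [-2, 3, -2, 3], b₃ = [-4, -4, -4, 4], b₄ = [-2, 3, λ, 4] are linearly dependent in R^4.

The set is linearly dependent precisely when det[b₁; b₂; b₃; b₄] = 0.
Expanding, det = 136*λ + 272.
This vanishes exactly when λ = -2.

λ = -2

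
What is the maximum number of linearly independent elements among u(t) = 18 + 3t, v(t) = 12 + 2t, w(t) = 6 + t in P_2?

1

Pass to coordinate vectors with respect to the basis {1, t, t²}.
Put the 3×3 matrix [u|v|w] into echelon form.
There is 1 pivot column, so rank = 1.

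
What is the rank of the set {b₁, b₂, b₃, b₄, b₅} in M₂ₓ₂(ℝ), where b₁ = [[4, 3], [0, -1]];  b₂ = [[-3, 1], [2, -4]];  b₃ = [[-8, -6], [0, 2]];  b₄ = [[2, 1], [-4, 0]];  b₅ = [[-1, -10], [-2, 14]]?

Represent each element by its coordinate vector in ℝ⁴.
Row-reduce the 5×4 matrix with these as rows.
Exactly 3 pivots survive; hence the rank is 3.
(With 5 elements in a 4-dimensional space the rank is at most 4.)

3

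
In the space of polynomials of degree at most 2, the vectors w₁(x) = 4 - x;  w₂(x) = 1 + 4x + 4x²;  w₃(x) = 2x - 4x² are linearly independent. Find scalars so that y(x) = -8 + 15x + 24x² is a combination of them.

y = -3w₁ + 4w₂ - 2w₃

Identify each element with its coordinate vector in ℝ³ via {1, x, x²}.
Write y = c₁w₁ + … + c₃w₃ and equate components.
Row-reducing the augmented matrix gives the unique coefficients (c₁, c₂, c₃) = (-3, 4, -2).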